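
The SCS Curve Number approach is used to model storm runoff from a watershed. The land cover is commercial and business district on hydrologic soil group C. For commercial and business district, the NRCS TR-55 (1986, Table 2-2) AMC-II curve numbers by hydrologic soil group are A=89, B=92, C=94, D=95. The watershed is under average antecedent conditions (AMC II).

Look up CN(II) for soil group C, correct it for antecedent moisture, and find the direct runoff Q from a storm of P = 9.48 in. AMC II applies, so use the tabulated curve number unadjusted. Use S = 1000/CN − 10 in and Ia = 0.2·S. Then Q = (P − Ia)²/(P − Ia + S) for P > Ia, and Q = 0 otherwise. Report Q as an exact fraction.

NRCS table: commercial and business district, soil group C → CN(II) = 94
CN(II) = 94; AMC II needs no correction.
Max retention: S = 1000/94 − 10 = 30/47 in (≈ 0.638 in)
Ia = 0.2S: 0.2·0.638 = 0.128 in (exactly 6/47)
Excess rainfall: 9.480 − 0.128 = 9.352 in; P > Ia so Q > 0
Q: (10989/1175)² ÷ (11739/1175) = 40252707/4597775 in (≈ 8.755 in)

Q = 40252707/4597775 in ≈ 8.755 in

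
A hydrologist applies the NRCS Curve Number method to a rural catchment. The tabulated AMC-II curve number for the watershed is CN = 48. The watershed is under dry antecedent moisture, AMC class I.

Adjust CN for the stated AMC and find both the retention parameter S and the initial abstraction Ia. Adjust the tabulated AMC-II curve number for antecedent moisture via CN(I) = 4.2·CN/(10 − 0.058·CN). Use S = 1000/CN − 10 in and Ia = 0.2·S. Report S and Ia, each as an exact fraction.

Dry (AMC I): CN(I) = 4.2·48/(10 − 0.058·48) = (1008/5)/(902/125) = 12600/451 ≈ 27.938
Retention S: 1000/CN − 10 with CN=27.938 → S = 1625/63 ≈ 25.794 in
Ia = 0.2S: 0.2·25.794 = 5.159 in (exactly 325/63)

S = 1625/63 in ≈ 25.794 in; Ia = 325/63 in ≈ 5.159 in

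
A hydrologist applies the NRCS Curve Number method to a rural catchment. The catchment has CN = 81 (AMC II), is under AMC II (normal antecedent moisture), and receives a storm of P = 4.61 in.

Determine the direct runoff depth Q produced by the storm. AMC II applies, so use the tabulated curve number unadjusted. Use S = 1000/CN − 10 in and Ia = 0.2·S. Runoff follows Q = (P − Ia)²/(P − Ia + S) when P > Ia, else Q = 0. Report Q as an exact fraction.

Q = 1124998681/425582100 in ≈ 2.643 in

AMC II — tabulated CN = 81 applies directly.
Retention S: 1000/CN − 10 with CN=81.000 → S = 190/81 ≈ 2.346 in
Ia = 0.2S: 0.2·2.346 = 0.469 in (exactly 38/81)
P − Ia = 4.610 − 0.469 = 33541/8100 ≈ 4.141 in (> 0, runoff occurs)
Q: (33541/8100)² ÷ (52541/8100) = 1124998681/425582100 in (≈ 2.643 in)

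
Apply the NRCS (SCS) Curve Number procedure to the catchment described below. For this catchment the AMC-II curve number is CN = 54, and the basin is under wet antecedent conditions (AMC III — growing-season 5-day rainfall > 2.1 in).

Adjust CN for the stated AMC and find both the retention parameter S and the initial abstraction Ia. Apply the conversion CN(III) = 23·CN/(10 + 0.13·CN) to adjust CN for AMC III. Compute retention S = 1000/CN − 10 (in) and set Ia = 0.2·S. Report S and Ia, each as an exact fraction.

Wet (AMC III): CN(III) = 23·54/(10 + 0.13·54) = 1242/(851/50) = 2700/37 ≈ 72.973
Retention S: 1000/CN − 10 with CN=72.973 → S = 100/27 ≈ 3.704 in
Ia = 0.2S: 0.2·3.704 = 0.741 in (exactly 20/27)

S = 100/27 in ≈ 3.704 in; Ia = 20/27 in ≈ 0.741 in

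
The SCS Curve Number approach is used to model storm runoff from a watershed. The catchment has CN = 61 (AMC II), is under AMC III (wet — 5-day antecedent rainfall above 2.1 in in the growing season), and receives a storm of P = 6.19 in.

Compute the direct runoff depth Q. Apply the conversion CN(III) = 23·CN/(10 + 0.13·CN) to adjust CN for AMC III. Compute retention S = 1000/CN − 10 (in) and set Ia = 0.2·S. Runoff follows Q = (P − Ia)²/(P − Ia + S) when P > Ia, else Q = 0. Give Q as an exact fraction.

Wet (AMC III): CN(III) = 23·61/(10 + 0.13·61) = 1403/(1793/100) = 140300/1793 ≈ 78.249
Retention S: 1000/CN − 10 with CN=78.249 → S = 3900/1403 ≈ 2.780 in
Initial abstraction Ia = S/5 = (3900/1403)/5 = 780/1403 ≈ 0.556 in
Excess rainfall: 6.190 − 0.556 = 5.634 in; P > Ia so Q > 0
Q = (790457/140300)²/((790457/140300) + 3900/1403) = (624822268849/19684090000)/(1180457/140300) = 624822268849/165618117100 in ≈ 3.773 in

Q = 624822268849/165618117100 in ≈ 3.773 in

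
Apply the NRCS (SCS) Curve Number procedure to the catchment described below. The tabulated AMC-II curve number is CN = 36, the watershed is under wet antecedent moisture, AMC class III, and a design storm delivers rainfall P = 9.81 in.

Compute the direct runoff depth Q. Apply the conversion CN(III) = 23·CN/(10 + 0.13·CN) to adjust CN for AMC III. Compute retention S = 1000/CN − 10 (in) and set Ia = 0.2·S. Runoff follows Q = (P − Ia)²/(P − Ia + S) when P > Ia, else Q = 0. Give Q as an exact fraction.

Q = 29263918489/6853086900 in ≈ 4.270 in

Wet (AMC III): CN(III) = 23·36/(10 + 0.13·36) = 828/(367/25) = 20700/367 ≈ 56.403
Max retention: S = 1000/(20700/367) − 10 = 1600/207 in (≈ 7.729 in)
Ia = 0.2S: 0.2·7.729 = 1.546 in (exactly 320/207)
P − Ia = 9.810 − 1.546 = 171067/20700 ≈ 8.264 in (> 0, runoff occurs)
Q: (171067/20700)² ÷ (331067/20700) = 29263918489/6853086900 in (≈ 4.270 in)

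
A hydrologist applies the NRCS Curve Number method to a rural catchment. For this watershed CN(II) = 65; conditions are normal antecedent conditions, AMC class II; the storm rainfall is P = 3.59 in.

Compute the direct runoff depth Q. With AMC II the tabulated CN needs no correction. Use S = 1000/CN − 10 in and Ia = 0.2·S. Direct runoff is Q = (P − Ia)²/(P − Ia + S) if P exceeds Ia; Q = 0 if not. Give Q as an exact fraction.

Q = 10673289/13347100 in ≈ 0.800 in

AMC II — tabulated CN = 65 applies directly.
Retention S: 1000/CN − 10 with CN=65.000 → S = 70/13 ≈ 5.385 in
Ia = 0.2S: 0.2·5.385 = 1.077 in (exactly 14/13)
P − Ia = 3.590 − 1.077 = 3267/1300 ≈ 2.513 in (> 0, runoff occurs)
Q: (3267/1300)² ÷ (10267/1300) = 10673289/13347100 in (≈ 0.800 in)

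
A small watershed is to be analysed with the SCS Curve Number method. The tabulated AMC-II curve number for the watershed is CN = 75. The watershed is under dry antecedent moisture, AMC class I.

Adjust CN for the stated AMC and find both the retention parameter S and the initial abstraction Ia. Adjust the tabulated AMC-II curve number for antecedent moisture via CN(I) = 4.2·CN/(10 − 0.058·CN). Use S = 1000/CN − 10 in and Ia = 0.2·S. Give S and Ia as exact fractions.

S = 500/63 in ≈ 7.937 in; Ia = 100/63 in ≈ 1.587 in

CN(I) from CN(II)=75: (4.2·75)/(10 − 0.058·75) = 6300/113 ≈ 55.752
Max retention: S = 1000/(6300/113) − 10 = 500/63 in (≈ 7.937 in)
Ia = 0.2S: 0.2·7.937 = 1.587 in (exactly 100/63)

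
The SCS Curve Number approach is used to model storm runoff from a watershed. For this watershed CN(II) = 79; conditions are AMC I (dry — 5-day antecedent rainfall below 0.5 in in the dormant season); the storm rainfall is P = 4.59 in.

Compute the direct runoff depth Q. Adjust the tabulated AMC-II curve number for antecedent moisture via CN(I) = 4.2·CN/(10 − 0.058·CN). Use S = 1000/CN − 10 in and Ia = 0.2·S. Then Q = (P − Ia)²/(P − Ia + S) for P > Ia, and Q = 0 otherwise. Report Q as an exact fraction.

Q = 689640121/602461900 in ≈ 1.145 in

Dry (AMC I): CN(I) = 4.2·79/(10 − 0.058·79) = (1659/5)/(2709/500) = 7900/129 ≈ 61.240
S = 1000/(7900/129) − 10 = 500/79 in ≈ 6.329 in
Ia = 0.2S: 0.2·6.329 = 1.266 in (exactly 100/79)
Since P=4.590 > Ia=1.266: effective rainfall P−Ia = 26261/7900 in
Runoff Q = (P−Ia)²/(P−Ia+S) = (3.324)²/(3.324+6.329) = 689640121/602461900 ≈ 1.145 in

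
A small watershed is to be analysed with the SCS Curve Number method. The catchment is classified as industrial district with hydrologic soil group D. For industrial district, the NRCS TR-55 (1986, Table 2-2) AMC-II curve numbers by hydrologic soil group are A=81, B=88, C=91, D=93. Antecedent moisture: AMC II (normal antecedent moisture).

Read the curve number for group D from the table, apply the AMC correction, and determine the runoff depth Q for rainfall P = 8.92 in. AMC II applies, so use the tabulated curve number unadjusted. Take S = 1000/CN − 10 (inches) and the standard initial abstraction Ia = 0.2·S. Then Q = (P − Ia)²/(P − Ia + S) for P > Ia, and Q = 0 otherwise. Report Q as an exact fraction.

Q = 415711321/51473175 in ≈ 8.076 in

NRCS table: industrial district, soil group D → CN(II) = 93
Average conditions: CN = 93 (no AMC adjustment).
Retention S: 1000/CN − 10 with CN=93.000 → S = 70/93 ≈ 0.753 in
Ia = 0.2S: 0.2·0.753 = 0.151 in (exactly 14/93)
P − Ia = 8.920 − 0.151 = 20389/2325 ≈ 8.769 in (> 0, runoff occurs)
Runoff Q = (P−Ia)²/(P−Ia+S) = (8.769)²/(8.769+0.753) = 415711321/51473175 ≈ 8.076 in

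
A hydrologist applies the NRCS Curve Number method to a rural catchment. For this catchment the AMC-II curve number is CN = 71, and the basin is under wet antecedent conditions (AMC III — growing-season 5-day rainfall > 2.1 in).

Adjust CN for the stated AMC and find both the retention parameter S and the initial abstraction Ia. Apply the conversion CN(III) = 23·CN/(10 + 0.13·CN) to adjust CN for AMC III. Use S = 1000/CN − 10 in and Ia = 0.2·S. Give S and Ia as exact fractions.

S = 2900/1633 in ≈ 1.776 in; Ia = 580/1633 in ≈ 0.355 in

Adjust CN=71 to AMC III: 23·71/(10 + 0.13·71) → 1633 ÷ (1923/100) = 163300/1923 ≈ 84.919
Retention S: 1000/CN − 10 with CN=84.919 → S = 2900/1633 ≈ 1.776 in
Ia = 0.2S: 0.2·1.776 = 0.355 in (exactly 580/1633)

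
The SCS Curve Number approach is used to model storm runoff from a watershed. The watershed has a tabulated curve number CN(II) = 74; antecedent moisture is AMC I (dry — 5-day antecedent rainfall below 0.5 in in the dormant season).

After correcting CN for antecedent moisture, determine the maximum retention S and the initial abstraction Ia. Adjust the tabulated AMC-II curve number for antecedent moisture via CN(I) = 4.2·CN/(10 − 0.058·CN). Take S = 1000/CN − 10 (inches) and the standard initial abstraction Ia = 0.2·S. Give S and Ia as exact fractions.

S = 6500/777 in ≈ 8.366 in; Ia = 1300/777 in ≈ 1.673 in

CN(I) from CN(II)=74: (4.2·74)/(10 − 0.058·74) = 77700/1427 ≈ 54.450
Retention S: 1000/CN − 10 with CN=54.450 → S = 6500/777 ≈ 8.366 in
Ia = 0.2·(6500/777) = 1300/777 in ≈ 1.673 in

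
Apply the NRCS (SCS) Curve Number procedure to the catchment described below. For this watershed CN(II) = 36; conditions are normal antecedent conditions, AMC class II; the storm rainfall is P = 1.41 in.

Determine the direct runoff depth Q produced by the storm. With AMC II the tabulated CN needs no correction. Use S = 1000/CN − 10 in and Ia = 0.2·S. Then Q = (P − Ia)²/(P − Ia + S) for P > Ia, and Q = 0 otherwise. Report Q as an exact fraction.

Q = 0 in ≈ 0.000 in

CN(II) = 36; AMC II needs no correction.
S = 1000/36 − 10 = 160/9 in ≈ 17.778 in
Ia = 0.2·(160/9) = 32/9 in ≈ 3.556 in
P = 1.410 ≤ Ia = 3.556 in: entire storm abstracted, Q = 0.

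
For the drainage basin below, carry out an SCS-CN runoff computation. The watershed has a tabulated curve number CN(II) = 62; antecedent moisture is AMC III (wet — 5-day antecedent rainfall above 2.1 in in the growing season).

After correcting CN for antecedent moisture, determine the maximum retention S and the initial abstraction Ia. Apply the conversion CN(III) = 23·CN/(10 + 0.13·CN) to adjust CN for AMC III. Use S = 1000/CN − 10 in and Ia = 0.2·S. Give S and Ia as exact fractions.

S = 1900/713 in ≈ 2.665 in; Ia = 380/713 in ≈ 0.533 in

Adjust CN=62 to AMC III: 23·62/(10 + 0.13·62) → 1426 ÷ (903/50) = 71300/903 ≈ 78.959
S = 1000/(71300/903) − 10 = 1900/713 in ≈ 2.665 in
Initial abstraction Ia = S/5 = (1900/713)/5 = 380/713 ≈ 0.533 in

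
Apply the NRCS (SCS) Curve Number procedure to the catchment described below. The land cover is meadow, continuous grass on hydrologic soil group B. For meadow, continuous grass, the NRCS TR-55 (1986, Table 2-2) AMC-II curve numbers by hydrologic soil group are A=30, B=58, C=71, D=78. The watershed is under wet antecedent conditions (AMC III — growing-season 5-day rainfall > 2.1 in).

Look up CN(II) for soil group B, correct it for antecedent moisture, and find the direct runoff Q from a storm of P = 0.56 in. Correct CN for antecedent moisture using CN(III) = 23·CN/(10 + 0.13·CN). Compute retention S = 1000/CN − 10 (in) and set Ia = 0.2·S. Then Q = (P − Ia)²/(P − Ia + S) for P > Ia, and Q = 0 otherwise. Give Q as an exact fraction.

Q = 0 in ≈ 0.000 in

NRCS table: meadow, continuous grass, soil group B → CN(II) = 58
Wet (AMC III): CN(III) = 23·58/(10 + 0.13·58) = 1334/(877/50) = 66700/877 ≈ 76.055
Max retention: S = 1000/(66700/877) − 10 = 2100/667 in (≈ 3.148 in)
Initial abstraction Ia = S/5 = (2100/667)/5 = 420/667 ≈ 0.630 in
P = 0.560 ≤ Ia = 0.630 in: entire storm abstracted, Q = 0.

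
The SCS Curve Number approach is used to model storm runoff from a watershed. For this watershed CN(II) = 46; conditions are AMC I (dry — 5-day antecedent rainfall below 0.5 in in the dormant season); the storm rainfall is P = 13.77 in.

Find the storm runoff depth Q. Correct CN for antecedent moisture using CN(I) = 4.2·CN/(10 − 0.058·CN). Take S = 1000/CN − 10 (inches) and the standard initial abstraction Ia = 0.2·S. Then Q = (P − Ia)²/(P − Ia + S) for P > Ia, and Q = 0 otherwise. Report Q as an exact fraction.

CN(I) from CN(II)=46: (4.2·46)/(10 − 0.058·46) = 16100/611 ≈ 26.350
S = 1000/(16100/611) − 10 = 4500/161 in ≈ 27.950 in
Initial abstraction Ia = S/5 = (4500/161)/5 = 900/161 ≈ 5.590 in
Excess rainfall: 13.770 − 5.590 = 8.180 in; P > Ia so Q > 0
Runoff Q = (P−Ia)²/(P−Ia+S) = (8.180)²/(8.180+27.950) = 1927122201/1040591300 ≈ 1.852 in

Q = 1927122201/1040591300 in ≈ 1.852 in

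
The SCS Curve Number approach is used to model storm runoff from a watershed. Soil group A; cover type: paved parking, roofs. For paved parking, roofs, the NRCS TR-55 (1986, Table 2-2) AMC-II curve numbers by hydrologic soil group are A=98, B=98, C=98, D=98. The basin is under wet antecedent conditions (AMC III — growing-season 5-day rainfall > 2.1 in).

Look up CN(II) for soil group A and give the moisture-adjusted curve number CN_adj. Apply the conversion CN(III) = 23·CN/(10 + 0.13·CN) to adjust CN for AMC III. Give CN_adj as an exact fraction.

CN_adj = 112700/1137 ≈ 99.120

NRCS table: paved parking, roofs, soil group A → CN(II) = 98
Wet (AMC III): CN(III) = 23·98/(10 + 0.13·98) = 2254/(1137/50) = 112700/1137 ≈ 99.120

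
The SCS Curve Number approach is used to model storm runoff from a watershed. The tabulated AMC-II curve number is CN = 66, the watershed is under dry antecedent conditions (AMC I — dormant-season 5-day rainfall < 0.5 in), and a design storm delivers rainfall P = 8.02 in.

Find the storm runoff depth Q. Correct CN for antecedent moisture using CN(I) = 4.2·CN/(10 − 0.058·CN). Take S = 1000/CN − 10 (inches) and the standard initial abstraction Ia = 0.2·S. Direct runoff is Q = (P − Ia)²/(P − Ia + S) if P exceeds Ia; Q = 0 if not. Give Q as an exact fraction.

Q = 37207709449/21409992450 in ≈ 1.738 in

CN(I) from CN(II)=66: (4.2·66)/(10 − 0.058·66) = 69300/1543 ≈ 44.913
S = 1000/(69300/1543) − 10 = 8500/693 in ≈ 12.266 in
Ia = 0.2·(8500/693) = 1700/693 in ≈ 2.453 in
Since P=8.020 > Ia=2.453: effective rainfall P−Ia = 192893/34650 in
Q = (192893/34650)²/((192893/34650) + 8500/693) = (37207709449/1200622500)/(617893/34650) = 37207709449/21409992450 in ≈ 1.738 in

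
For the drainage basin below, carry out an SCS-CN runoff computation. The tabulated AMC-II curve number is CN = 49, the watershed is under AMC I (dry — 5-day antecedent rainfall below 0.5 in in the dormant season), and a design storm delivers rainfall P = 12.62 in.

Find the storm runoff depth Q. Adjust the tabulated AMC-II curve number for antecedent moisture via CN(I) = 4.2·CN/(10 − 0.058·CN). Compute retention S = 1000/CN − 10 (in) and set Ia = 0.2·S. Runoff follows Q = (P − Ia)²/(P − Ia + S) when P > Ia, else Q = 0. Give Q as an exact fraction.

Q = 17274633489/9542825950 in ≈ 1.810 in

Adjust CN=49 to AMC I: 4.2·49/(10 − 0.058·49) → (1029/5) ÷ (3579/500) = 34300/1193 ≈ 28.751
Max retention: S = 1000/(34300/1193) − 10 = 8500/343 in (≈ 24.781 in)
Ia = 0.2·(8500/343) = 1700/343 in ≈ 4.956 in
Excess rainfall: 12.620 − 4.956 = 7.664 in; P > Ia so Q > 0
Q = (131433/17150)²/((131433/17150) + 8500/343) = (17274633489/294122500)/(556433/17150) = 17274633489/9542825950 in ≈ 1.810 in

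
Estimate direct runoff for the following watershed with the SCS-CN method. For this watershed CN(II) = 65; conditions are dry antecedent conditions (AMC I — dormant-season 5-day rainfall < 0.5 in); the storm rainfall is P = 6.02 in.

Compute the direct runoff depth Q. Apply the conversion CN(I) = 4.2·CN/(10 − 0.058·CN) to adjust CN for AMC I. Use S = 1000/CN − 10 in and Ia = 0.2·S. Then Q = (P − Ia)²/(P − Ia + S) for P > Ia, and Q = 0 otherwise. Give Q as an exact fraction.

CN(I) from CN(II)=65: (4.2·65)/(10 − 0.058·65) = 3900/89 ≈ 43.820
S = 1000/(3900/89) − 10 = 500/39 in ≈ 12.821 in
Ia = 0.2·(500/39) = 100/39 in ≈ 2.564 in
Excess rainfall: 6.020 − 2.564 = 3.456 in; P > Ia so Q > 0
Q = (6739/1950)²/((6739/1950) + 500/39) = (45414121/3802500)/(31739/1950) = 45414121/61891050 in ≈ 0.734 in

Q = 45414121/61891050 in ≈ 0.734 in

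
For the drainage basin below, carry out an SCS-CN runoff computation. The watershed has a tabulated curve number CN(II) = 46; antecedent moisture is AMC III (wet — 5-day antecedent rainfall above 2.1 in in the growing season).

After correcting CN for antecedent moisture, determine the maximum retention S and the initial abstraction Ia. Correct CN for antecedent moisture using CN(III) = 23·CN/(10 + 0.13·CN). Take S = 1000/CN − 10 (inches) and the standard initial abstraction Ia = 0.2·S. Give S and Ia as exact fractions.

Adjust CN=46 to AMC III: 23·46/(10 + 0.13·46) → 1058 ÷ (799/50) = 52900/799 ≈ 66.208
Retention S: 1000/CN − 10 with CN=66.208 → S = 2700/529 ≈ 5.104 in
Ia = 0.2S: 0.2·5.104 = 1.021 in (exactly 540/529)

S = 2700/529 in ≈ 5.104 in; Ia = 540/529 in ≈ 1.021 in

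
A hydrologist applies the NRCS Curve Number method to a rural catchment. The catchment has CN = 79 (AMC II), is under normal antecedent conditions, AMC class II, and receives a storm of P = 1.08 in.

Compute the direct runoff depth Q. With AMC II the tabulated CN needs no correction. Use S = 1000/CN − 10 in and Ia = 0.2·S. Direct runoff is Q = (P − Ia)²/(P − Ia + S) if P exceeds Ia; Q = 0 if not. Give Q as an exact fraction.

Average conditions: CN = 79 (no AMC adjustment).
Max retention: S = 1000/79 − 10 = 210/79 in (≈ 2.658 in)
Initial abstraction Ia = S/5 = (210/79)/5 = 42/79 ≈ 0.532 in
P − Ia = 1.080 − 0.532 = 1083/1975 ≈ 0.548 in (> 0, runoff occurs)
Runoff Q = (P−Ia)²/(P−Ia+S) = (0.548)²/(0.548+2.658) = 390963/4169225 ≈ 0.094 in

Q = 390963/4169225 in ≈ 0.094 in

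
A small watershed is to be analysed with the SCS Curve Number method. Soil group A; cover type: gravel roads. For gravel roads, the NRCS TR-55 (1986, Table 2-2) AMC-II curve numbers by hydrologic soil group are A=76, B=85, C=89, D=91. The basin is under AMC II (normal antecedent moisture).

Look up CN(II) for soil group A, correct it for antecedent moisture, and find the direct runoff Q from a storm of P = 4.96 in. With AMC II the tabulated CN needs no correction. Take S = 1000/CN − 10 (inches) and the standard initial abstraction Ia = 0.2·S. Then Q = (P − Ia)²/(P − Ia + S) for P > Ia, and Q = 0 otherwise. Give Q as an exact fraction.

NRCS table: gravel roads, soil group A → CN(II) = 76
CN(II) = 76; AMC II needs no correction.
S = 1000/76 − 10 = 60/19 in ≈ 3.158 in
Ia = 0.2S: 0.2·3.158 = 0.632 in (exactly 12/19)
Excess rainfall: 4.960 − 0.632 = 4.328 in; P > Ia so Q > 0
Q = (2056/475)²/((2056/475) + 60/19) = (4227136/225625)/(3556/475) = 1056784/422275 in ≈ 2.503 in

Q = 1056784/422275 in ≈ 2.503 in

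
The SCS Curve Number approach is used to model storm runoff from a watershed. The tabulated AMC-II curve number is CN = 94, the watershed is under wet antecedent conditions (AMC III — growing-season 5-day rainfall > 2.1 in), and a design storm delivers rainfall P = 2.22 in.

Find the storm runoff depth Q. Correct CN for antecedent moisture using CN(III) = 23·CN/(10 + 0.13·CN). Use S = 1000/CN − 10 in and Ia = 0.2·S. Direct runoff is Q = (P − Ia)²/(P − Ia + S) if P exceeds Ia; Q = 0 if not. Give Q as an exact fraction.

Adjust CN=94 to AMC III: 23·94/(10 + 0.13·94) → 2162 ÷ (1111/50) = 108100/1111 ≈ 97.300
Max retention: S = 1000/(108100/1111) − 10 = 300/1081 in (≈ 0.278 in)
Initial abstraction Ia = S/5 = (300/1081)/5 = 60/1081 ≈ 0.056 in
Since P=2.220 > Ia=0.056: effective rainfall P−Ia = 116991/54050 in
Q: (116991/54050)² ÷ (131991/54050) = 4562298027/2378037850 in (≈ 1.919 in)

Q = 4562298027/2378037850 in ≈ 1.919 in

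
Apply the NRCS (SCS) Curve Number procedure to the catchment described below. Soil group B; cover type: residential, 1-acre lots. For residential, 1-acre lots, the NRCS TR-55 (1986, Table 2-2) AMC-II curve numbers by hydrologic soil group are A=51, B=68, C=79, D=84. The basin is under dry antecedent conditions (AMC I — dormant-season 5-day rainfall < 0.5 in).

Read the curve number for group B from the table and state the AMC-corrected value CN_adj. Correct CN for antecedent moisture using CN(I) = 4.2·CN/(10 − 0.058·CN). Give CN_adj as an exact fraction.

NRCS table: residential, 1-acre lots, soil group B → CN(II) = 68
CN(I) from CN(II)=68: (4.2·68)/(10 − 0.058·68) = 35700/757 ≈ 47.160

CN_adj = 35700/757 ≈ 47.160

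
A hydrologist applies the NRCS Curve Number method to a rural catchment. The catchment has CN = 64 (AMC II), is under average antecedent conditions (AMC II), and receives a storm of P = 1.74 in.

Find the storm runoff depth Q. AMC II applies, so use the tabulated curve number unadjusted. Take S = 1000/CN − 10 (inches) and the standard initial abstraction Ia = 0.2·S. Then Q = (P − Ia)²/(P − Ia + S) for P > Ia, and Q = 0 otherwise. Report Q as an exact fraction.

AMC II — tabulated CN = 64 applies directly.
Max retention: S = 1000/64 − 10 = 45/8 in (≈ 5.625 in)
Ia = 0.2S: 0.2·5.625 = 1.125 in (exactly 9/8)
P − Ia = 1.740 − 1.125 = 123/200 ≈ 0.615 in (> 0, runoff occurs)
Runoff Q = (P−Ia)²/(P−Ia+S) = (0.615)²/(0.615+5.625) = 5043/83200 ≈ 0.061 in

Q = 5043/83200 in ≈ 0.061 in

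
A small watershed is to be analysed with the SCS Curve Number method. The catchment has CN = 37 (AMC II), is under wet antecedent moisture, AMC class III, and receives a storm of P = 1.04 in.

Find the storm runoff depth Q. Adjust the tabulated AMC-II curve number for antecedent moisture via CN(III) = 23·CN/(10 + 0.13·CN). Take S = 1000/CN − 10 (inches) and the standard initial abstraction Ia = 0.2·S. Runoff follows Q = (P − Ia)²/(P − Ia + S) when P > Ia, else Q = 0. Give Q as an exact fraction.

Q = 0 in ≈ 0.000 in

Adjust CN=37 to AMC III: 23·37/(10 + 0.13·37) → 851 ÷ (1481/100) = 85100/1481 ≈ 57.461
Retention S: 1000/CN − 10 with CN=57.461 → S = 6300/851 ≈ 7.403 in
Ia = 0.2S: 0.2·7.403 = 1.481 in (exactly 1260/851)
P = 1.040 ≤ Ia = 1.481 in: entire storm abstracted, Q = 0.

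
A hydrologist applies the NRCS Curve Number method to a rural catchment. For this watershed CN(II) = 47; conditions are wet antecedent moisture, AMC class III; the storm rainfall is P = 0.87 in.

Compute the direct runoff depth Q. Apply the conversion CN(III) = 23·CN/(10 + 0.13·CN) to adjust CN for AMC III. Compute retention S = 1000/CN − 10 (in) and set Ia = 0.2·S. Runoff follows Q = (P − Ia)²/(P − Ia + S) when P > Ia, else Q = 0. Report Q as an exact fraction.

Q = 0 in ≈ 0.000 in

Wet (AMC III): CN(III) = 23·47/(10 + 0.13·47) = 1081/(1611/100) = 108100/1611 ≈ 67.101
S = 1000/(108100/1611) − 10 = 5300/1081 in ≈ 4.903 in
Ia = 0.2·(5300/1081) = 1060/1081 in ≈ 0.981 in
P = 0.870 ≤ Ia = 0.981 in: entire storm abstracted, Q = 0.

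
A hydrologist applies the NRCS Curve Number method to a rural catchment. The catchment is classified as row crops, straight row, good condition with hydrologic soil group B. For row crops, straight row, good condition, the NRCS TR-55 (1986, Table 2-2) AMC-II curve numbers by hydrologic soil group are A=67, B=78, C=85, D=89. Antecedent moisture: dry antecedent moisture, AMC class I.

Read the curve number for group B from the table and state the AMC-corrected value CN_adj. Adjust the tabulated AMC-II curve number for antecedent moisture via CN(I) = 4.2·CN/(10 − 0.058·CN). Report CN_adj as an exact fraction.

CN_adj = 81900/1369 ≈ 59.825

NRCS table: row crops, straight row, good condition, soil group B → CN(II) = 78
Dry (AMC I): CN(I) = 4.2·78/(10 − 0.058·78) = (1638/5)/(1369/250) = 81900/1369 ≈ 59.825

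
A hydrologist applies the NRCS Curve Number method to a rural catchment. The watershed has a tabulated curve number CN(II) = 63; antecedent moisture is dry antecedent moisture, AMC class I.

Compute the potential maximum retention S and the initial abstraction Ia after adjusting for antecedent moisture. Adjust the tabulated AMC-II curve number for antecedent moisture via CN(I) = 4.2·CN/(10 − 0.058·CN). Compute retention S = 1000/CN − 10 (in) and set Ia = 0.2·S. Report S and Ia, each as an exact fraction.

S = 18500/1323 in ≈ 13.983 in; Ia = 3700/1323 in ≈ 2.797 in

Adjust CN=63 to AMC I: 4.2·63/(10 − 0.058·63) → (1323/5) ÷ (3173/500) = 132300/3173 ≈ 41.696
Max retention: S = 1000/(132300/3173) − 10 = 18500/1323 in (≈ 13.983 in)
Ia = 0.2·(18500/1323) = 3700/1323 in ≈ 2.797 in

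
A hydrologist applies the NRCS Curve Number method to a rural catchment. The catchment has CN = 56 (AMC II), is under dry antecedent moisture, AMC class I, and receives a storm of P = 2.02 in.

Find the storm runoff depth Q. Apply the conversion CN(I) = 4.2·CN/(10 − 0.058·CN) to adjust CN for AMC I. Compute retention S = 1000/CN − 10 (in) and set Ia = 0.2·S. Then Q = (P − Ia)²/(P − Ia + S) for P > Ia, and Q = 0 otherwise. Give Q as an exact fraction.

Adjust CN=56 to AMC I: 4.2·56/(10 − 0.058·56) → (1176/5) ÷ (844/125) = 7350/211 ≈ 34.834
Retention S: 1000/CN − 10 with CN=34.834 → S = 2750/147 ≈ 18.707 in
Initial abstraction Ia = S/5 = (2750/147)/5 = 550/147 ≈ 3.741 in
P = 2.020 ≤ Ia = 3.741 in: entire storm abstracted, Q = 0.

Q = 0 in ≈ 0.000 in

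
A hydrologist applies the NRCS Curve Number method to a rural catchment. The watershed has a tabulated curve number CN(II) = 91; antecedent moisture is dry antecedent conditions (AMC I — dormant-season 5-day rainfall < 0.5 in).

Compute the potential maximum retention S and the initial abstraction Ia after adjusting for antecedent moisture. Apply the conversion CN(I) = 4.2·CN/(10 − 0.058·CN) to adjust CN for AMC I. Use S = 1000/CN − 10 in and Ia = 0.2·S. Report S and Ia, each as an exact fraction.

Adjust CN=91 to AMC I: 4.2·91/(10 − 0.058·91) → (1911/5) ÷ (2361/500) = 63700/787 ≈ 80.940
Retention S: 1000/CN − 10 with CN=80.940 → S = 1500/637 ≈ 2.355 in
Ia = 0.2·(1500/637) = 300/637 in ≈ 0.471 in

S = 1500/637 in ≈ 2.355 in; Ia = 300/637 in ≈ 0.471 in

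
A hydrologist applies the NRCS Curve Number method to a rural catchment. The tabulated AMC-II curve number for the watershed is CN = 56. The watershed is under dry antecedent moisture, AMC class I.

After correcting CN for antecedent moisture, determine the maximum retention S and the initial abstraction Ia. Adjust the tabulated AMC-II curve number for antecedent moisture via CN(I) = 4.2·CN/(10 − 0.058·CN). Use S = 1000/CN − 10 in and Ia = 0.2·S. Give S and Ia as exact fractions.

S = 2750/147 in ≈ 18.707 in; Ia = 550/147 in ≈ 3.741 in

CN(I) from CN(II)=56: (4.2·56)/(10 − 0.058·56) = 7350/211 ≈ 34.834
Max retention: S = 1000/(7350/211) − 10 = 2750/147 in (≈ 18.707 in)
Ia = 0.2·(2750/147) = 550/147 in ≈ 3.741 in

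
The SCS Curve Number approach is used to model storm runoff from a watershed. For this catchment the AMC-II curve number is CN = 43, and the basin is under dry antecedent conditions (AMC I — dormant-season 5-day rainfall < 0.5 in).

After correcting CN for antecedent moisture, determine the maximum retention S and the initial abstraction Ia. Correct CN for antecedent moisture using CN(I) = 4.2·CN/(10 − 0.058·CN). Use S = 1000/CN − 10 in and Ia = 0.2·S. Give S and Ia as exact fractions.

Adjust CN=43 to AMC I: 4.2·43/(10 − 0.058·43) → (903/5) ÷ (3753/500) = 30100/1251 ≈ 24.061
Max retention: S = 1000/(30100/1251) − 10 = 9500/301 in (≈ 31.561 in)
Initial abstraction Ia = S/5 = (9500/301)/5 = 1900/301 ≈ 6.312 in

S = 9500/301 in ≈ 31.561 in; Ia = 1900/301 in ≈ 6.312 in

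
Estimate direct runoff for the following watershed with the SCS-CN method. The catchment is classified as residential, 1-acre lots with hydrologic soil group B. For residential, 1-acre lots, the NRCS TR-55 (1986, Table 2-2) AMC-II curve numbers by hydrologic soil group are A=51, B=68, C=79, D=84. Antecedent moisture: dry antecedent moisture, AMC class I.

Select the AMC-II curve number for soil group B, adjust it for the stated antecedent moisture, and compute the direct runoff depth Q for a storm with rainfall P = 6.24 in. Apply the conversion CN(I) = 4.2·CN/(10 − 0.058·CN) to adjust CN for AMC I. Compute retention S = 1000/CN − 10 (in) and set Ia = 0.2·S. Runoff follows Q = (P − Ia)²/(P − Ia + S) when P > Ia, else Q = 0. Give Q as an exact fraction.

NRCS table: residential, 1-acre lots, soil group B → CN(II) = 68
CN(I) from CN(II)=68: (4.2·68)/(10 − 0.058·68) = 35700/757 ≈ 47.160
Max retention: S = 1000/(35700/757) − 10 = 4000/357 in (≈ 11.204 in)
Ia = 0.2·(4000/357) = 800/357 in ≈ 2.241 in
Excess rainfall: 6.240 − 2.241 = 3.999 in; P > Ia so Q > 0
Q = (35692/8925)²/((35692/8925) + 4000/357) = (1273918864/79655625)/(135692/8925) = 318479716/302762775 in ≈ 1.052 in

Q = 318479716/302762775 in ≈ 1.052 in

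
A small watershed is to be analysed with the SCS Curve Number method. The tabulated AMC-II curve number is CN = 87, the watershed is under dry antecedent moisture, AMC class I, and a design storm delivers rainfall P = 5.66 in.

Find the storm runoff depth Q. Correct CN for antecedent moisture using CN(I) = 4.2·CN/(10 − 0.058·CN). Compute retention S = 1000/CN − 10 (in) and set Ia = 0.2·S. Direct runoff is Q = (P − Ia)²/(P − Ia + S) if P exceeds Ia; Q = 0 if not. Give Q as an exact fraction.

Q = 204341065681/70982695350 in ≈ 2.879 in

Dry (AMC I): CN(I) = 4.2·87/(10 − 0.058·87) = (1827/5)/(2477/500) = 182700/2477 ≈ 73.759
S = 1000/(182700/2477) − 10 = 6500/1827 in ≈ 3.558 in
Initial abstraction Ia = S/5 = (6500/1827)/5 = 1300/1827 ≈ 0.712 in
Since P=5.660 > Ia=0.712: effective rainfall P−Ia = 452041/91350 in
Q: (452041/91350)² ÷ (777041/91350) = 204341065681/70982695350 in (≈ 2.879 in)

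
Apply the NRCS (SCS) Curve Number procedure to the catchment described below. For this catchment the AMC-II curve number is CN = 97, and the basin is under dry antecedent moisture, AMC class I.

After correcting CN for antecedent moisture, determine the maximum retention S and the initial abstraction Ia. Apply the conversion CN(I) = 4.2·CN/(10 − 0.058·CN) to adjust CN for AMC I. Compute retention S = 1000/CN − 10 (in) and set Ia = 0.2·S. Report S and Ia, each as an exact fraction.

S = 500/679 in ≈ 0.736 in; Ia = 100/679 in ≈ 0.147 in

Dry (AMC I): CN(I) = 4.2·97/(10 − 0.058·97) = (2037/5)/(2187/500) = 67900/729 ≈ 93.141
Retention S: 1000/CN − 10 with CN=93.141 → S = 500/679 ≈ 0.736 in
Initial abstraction Ia = S/5 = (500/679)/5 = 100/679 ≈ 0.147 in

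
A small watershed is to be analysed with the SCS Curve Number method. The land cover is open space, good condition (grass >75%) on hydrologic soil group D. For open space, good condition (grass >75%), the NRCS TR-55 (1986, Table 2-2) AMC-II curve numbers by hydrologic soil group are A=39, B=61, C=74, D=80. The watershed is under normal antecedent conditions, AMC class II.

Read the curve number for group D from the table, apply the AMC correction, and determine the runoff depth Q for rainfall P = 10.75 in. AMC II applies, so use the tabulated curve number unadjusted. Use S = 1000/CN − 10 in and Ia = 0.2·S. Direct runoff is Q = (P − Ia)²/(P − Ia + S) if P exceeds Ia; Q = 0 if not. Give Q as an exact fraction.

Q = 1681/204 in ≈ 8.240 in

NRCS table: open space, good condition (grass >75%), soil group D → CN(II) = 80
CN(II) = 80; AMC II needs no correction.
Retention S: 1000/CN − 10 with CN=80.000 → S = 5/2 ≈ 2.500 in
Initial abstraction Ia = S/5 = (5/2)/5 = 1/2 ≈ 0.500 in
Since P=10.750 > Ia=0.500: effective rainfall P−Ia = 41/4 in
Q: (41/4)² ÷ (51/4) = 1681/204 in (≈ 8.240 in)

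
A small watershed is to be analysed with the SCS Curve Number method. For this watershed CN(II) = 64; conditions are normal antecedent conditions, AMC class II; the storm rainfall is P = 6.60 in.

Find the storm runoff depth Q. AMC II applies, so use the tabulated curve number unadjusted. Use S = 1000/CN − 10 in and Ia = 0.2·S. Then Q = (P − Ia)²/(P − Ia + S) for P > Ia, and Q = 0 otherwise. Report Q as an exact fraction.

Q = 15987/5920 in ≈ 2.701 in

Average conditions: CN = 64 (no AMC adjustment).
S = 1000/64 − 10 = 45/8 in ≈ 5.625 in
Ia = 0.2·(45/8) = 9/8 in ≈ 1.125 in
P − Ia = 6.600 − 1.125 = 219/40 ≈ 5.475 in (> 0, runoff occurs)
Runoff Q = (P−Ia)²/(P−Ia+S) = (5.475)²/(5.475+5.625) = 15987/5920 ≈ 2.701 in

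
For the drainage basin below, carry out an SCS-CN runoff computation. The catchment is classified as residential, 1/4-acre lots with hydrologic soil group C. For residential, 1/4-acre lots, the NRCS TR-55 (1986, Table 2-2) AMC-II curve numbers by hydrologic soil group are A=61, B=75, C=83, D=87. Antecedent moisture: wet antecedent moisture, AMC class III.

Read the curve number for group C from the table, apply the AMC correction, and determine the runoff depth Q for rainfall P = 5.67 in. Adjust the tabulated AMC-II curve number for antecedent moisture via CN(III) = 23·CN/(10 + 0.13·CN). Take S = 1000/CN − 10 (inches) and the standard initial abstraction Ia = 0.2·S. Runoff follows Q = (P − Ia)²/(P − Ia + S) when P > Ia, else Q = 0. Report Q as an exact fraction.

NRCS table: residential, 1/4-acre lots, soil group C → CN(II) = 83
Wet (AMC III): CN(III) = 23·83/(10 + 0.13·83) = 1909/(2079/100) = 190900/2079 ≈ 91.823
Max retention: S = 1000/(190900/2079) − 10 = 1700/1909 in (≈ 0.891 in)
Ia = 0.2S: 0.2·0.891 = 0.178 in (exactly 340/1909)
Since P=5.670 > Ia=0.178: effective rainfall P−Ia = 1048403/190900 in
Q = (1048403/190900)²/((1048403/190900) + 1700/1909) = (1099148850409/36442810000)/(1218403/190900) = 1099148850409/232593132700 in ≈ 4.726 in

Q = 1099148850409/232593132700 in ≈ 4.726 in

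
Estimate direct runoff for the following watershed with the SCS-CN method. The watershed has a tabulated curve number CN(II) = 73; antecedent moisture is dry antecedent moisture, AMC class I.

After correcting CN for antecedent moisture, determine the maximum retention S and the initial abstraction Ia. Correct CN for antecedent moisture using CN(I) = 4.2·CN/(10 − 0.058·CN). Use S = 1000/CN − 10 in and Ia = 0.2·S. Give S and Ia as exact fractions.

Dry (AMC I): CN(I) = 4.2·73/(10 − 0.058·73) = (1533/5)/(2883/500) = 51100/961 ≈ 53.174
Max retention: S = 1000/(51100/961) − 10 = 4500/511 in (≈ 8.806 in)
Ia = 0.2·(4500/511) = 900/511 in ≈ 1.761 in

S = 4500/511 in ≈ 8.806 in; Ia = 900/511 in ≈ 1.761 in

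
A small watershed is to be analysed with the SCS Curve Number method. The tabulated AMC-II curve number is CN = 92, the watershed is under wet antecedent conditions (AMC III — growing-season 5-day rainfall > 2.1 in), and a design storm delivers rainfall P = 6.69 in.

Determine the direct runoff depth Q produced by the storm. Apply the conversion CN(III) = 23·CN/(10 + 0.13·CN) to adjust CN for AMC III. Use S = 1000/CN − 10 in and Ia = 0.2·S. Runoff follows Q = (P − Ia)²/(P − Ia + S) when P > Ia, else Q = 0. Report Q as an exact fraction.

Q = 122430709801/19567762900 in ≈ 6.257 in

CN(III) from CN(II)=92: (23·92)/(10 + 0.13·92) = 52900/549 ≈ 96.357
Retention S: 1000/CN − 10 with CN=96.357 → S = 200/529 ≈ 0.378 in
Ia = 0.2S: 0.2·0.378 = 0.076 in (exactly 40/529)
Excess rainfall: 6.690 − 0.076 = 6.614 in; P > Ia so Q > 0
Runoff Q = (P−Ia)²/(P−Ia+S) = (6.614)²/(6.614+0.378) = 122430709801/19567762900 ≈ 6.257 in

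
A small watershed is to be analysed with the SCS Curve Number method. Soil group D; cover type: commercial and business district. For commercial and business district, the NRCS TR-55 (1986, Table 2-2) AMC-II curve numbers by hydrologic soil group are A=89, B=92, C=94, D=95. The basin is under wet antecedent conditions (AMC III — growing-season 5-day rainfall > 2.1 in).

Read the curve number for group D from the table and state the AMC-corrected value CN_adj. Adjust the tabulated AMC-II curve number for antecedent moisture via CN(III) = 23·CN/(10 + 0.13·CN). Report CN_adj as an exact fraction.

NRCS table: commercial and business district, soil group D → CN(II) = 95
Wet (AMC III): CN(III) = 23·95/(10 + 0.13·95) = 2185/(447/20) = 43700/447 ≈ 97.763

CN_adj = 43700/447 ≈ 97.763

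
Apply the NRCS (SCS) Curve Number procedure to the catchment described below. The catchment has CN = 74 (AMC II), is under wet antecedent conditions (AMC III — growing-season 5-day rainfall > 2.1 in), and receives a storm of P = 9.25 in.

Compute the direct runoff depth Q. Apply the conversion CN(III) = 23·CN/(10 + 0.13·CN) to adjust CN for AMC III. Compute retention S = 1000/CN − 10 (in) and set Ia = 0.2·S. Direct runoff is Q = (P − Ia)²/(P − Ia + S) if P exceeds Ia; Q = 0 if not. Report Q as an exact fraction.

Q = 927019809/121342388 in ≈ 7.640 in

Adjust CN=74 to AMC III: 23·74/(10 + 0.13·74) → 1702 ÷ (981/50) = 85100/981 ≈ 86.748
Max retention: S = 1000/(85100/981) − 10 = 1300/851 in (≈ 1.528 in)
Ia = 0.2S: 0.2·1.528 = 0.306 in (exactly 260/851)
P − Ia = 9.250 − 0.306 = 30447/3404 ≈ 8.944 in (> 0, runoff occurs)
Q = (30447/3404)²/((30447/3404) + 1300/851) = (927019809/11587216)/(35647/3404) = 927019809/121342388 in ≈ 7.640 in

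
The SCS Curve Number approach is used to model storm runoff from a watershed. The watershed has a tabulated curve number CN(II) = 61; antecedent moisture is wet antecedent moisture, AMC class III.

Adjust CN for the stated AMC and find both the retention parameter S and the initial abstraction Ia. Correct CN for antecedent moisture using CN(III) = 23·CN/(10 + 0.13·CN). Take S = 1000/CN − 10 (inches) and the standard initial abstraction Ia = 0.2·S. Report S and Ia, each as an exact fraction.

S = 3900/1403 in ≈ 2.780 in; Ia = 780/1403 in ≈ 0.556 in

CN(III) from CN(II)=61: (23·61)/(10 + 0.13·61) = 140300/1793 ≈ 78.249
S = 1000/(140300/1793) − 10 = 3900/1403 in ≈ 2.780 in
Ia = 0.2S: 0.2·2.780 = 0.556 in (exactly 780/1403)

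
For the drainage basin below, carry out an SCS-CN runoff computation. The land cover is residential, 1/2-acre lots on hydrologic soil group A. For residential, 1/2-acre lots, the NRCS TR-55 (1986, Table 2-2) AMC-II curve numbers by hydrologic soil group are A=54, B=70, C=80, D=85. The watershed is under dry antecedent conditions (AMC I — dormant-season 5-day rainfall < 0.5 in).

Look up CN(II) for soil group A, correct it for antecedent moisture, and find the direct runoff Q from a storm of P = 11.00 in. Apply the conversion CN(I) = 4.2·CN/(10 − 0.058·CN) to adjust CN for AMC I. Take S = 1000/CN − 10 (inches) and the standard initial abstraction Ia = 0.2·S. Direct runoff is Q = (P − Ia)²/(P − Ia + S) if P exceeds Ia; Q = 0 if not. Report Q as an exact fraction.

Q = 15499969/8752779 in ≈ 1.771 in

NRCS table: residential, 1/2-acre lots, soil group A → CN(II) = 54
CN(I) from CN(II)=54: (4.2·54)/(10 − 0.058·54) = 56700/1717 ≈ 33.023
Retention S: 1000/CN − 10 with CN=33.023 → S = 11500/567 ≈ 20.282 in
Ia = 0.2·(11500/567) = 2300/567 in ≈ 4.056 in
Since P=11.000 > Ia=4.056: effective rainfall P−Ia = 3937/567 in
Runoff Q = (P−Ia)²/(P−Ia+S) = (6.944)²/(6.944+20.282) = 15499969/8752779 ≈ 1.771 in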